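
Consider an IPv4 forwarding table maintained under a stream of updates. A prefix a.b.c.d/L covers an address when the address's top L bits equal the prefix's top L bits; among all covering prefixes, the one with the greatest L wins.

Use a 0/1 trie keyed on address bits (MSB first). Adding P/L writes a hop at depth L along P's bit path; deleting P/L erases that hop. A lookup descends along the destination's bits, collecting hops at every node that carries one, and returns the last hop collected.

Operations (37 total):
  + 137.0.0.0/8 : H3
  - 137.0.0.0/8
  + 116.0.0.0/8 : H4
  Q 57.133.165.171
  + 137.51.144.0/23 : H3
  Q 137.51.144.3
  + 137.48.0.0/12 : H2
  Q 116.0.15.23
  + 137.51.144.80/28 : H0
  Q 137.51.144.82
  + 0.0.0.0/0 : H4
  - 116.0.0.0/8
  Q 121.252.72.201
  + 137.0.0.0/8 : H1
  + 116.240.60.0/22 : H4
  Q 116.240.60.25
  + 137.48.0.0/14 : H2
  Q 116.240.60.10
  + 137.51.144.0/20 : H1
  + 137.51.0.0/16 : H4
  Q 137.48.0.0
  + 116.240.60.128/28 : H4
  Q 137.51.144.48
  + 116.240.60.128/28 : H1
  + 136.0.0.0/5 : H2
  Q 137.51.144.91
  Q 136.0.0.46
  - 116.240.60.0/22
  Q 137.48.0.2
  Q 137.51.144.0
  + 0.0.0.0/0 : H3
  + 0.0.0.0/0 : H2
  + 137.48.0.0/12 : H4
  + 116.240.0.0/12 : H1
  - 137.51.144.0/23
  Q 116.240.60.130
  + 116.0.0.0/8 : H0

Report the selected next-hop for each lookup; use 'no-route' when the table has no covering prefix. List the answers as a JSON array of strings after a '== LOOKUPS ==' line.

Apply in order:
  + 137.0.0.0/8 (H3) depth=8
  - 137.0.0.0/8 clear@8
  + 116.0.0.0/8 (H4) depth=8
  Q 57.133.165.171: descend 0 ; hops seen [∅] ; pick no-route
  + 137.51.144.0/23 (H3) depth=23
  Q 137.51.144.3: descend 10001001001100111001000 ; hops seen [H3] ; pick H3
  + 137.48.0.0/12 (H2) depth=12
  Q 116.0.15.23: descend 01110100 ; hops seen [H4] ; pick H4
  + 137.51.144.80/28 (H0) depth=28
  Q 137.51.144.82: descend 1000100100110011100100000101 ; hops seen [H2,H3,H0] ; pick H0
  + 0.0.0.0/0 (H4) depth=0
  - 116.0.0.0/8 clear@8
  Q 121.252.72.201: descend 0111 ; hops seen [H4] ; pick H4
  + 137.0.0.0/8 (H1) depth=8
  + 116.240.60.0/22 (H4) depth=22
  Q 116.240.60.25: descend 0111010011110000001111 ; hops seen [H4,H4] ; pick H4
  + 137.48.0.0/14 (H2) depth=14
  Q 116.240.60.10: descend 0111010011110000001111 ; hops seen [H4,H4] ; pick H4
  + 137.51.144.0/20 (H1) depth=20
  + 137.51.0.0/16 (H4) depth=16
  Q 137.48.0.0: descend 10001001001100 ; hops seen [H4,H1,H2,H2] ; pick H2
  + 116.240.60.128/28 (H4) depth=28
  Q 137.51.144.48: descend 1000100100110011100100000 ; hops seen [H4,H1,H2,H2,H4,H1,H3] ; pick H3
  + 116.240.60.128/28 (H1) depth=28
  + 136.0.0.0/5 (H2) depth=5
  Q 137.51.144.91: descend 1000100100110011100100000101 ; hops seen [H4,H2,H1,H2,H2,H4,H1,H3,H0] ; pick H0
  Q 136.0.0.46: descend 1000100 ; hops seen [H4,H2] ; pick H2
  - 116.240.60.0/22 clear@22
  Q 137.48.0.2: descend 10001001001100 ; hops seen [H4,H2,H1,H2,H2] ; pick H2
  Q 137.51.144.0: descend 1000100100110011100100000 ; hops seen [H4,H2,H1,H2,H2,H4,H1,H3] ; pick H3
  + 0.0.0.0/0 (H3) depth=0
  + 0.0.0.0/0 (H2) depth=0
  + 137.48.0.0/12 (H4) depth=12
  + 116.240.0.0/12 (H1) depth=12
  - 137.51.144.0/23 clear@23
  Q 116.240.60.130: descend 0111010011110000001111001000 ; hops seen [H2,H1,H1] ; pick H1
  + 116.0.0.0/8 (H0) depth=8

== LOOKUPS ==
["no-route","H3","H4","H0","H4","H4","H4","H2","H3","H0","H2","H2","H3","H1"]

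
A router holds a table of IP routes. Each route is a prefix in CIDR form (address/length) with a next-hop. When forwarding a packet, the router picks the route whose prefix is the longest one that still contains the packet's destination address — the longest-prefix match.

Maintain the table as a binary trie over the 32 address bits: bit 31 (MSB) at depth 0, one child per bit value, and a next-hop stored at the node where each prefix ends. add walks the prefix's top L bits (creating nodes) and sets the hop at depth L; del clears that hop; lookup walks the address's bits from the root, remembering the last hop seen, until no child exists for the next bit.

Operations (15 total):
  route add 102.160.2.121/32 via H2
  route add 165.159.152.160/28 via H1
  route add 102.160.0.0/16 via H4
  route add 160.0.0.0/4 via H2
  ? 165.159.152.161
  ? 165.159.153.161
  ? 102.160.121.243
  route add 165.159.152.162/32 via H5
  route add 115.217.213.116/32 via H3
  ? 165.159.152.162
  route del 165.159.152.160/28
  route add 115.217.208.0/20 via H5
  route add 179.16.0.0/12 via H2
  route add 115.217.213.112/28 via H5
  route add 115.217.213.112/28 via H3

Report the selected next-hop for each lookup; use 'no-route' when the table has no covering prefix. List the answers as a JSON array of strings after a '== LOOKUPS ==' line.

Apply in order:
  + 102.160.2.121/32 (H2) depth=32
  + 165.159.152.160/28 (H1) depth=28
  + 102.160.0.0/16 (H4) depth=16
  + 160.0.0.0/4 (H2) depth=4
  ? 165.159.152.161  path d0:-→d1:-→d2:-→d3:-→d4:H2→d5:-→d6:-→d7:-→d8:-→d9:-→d10:-→d11:-→d12:-→d13:-→d14:-→d15:-→d16:-→d17:-→d18:-→d19:-→d20:-→d21:-→d22:-→d23:-→d24:-→d25:-→d26:-→d27:-→d28:H1  best=H1
  ? 165.159.153.161  path d0:-→d1:-→d2:-→d3:-→d4:H2→d5:-→d6:-→d7:-→d8:-→d9:-→d10:-→d11:-→d12:-→d13:-→d14:-→d15:-→d16:-→d17:-→d18:-→d19:-→d20:-→d21:-→d22:-→d23:-  best=H2
  ? 102.160.121.243  path d0:-→d1:-→d2:-→d3:-→d4:-→d5:-→d6:-→d7:-→d8:-→d9:-→d10:-→d11:-→d12:-→d13:-→d14:-→d15:-→d16:H4→d17:-  best=H4
  + 165.159.152.162/32 (H5) depth=32
  + 115.217.213.116/32 (H3) depth=32
  ? 165.159.152.162  path d0:-→d1:-→d2:-→d3:-→d4:H2→d5:-→d6:-→d7:-→d8:-→d9:-→d10:-→d11:-→d12:-→d13:-→d14:-→d15:-→d16:-→d17:-→d18:-→d19:-→d20:-→d21:-→d22:-→d23:-→d24:-→d25:-→d26:-→d27:-→d28:H1→d29:-→d30:-→d31:-→d32:H5  best=H5
  del 165.159.152.160/28 (clear depth 28)
  + 115.217.208.0/20 (H5) depth=20
  + 179.16.0.0/12 (H2) depth=12
  + 115.217.213.112/28 (H5) depth=28
  + 115.217.213.112/28 (H3) depth=28

== LOOKUPS ==
["H1","H2","H4","H5"]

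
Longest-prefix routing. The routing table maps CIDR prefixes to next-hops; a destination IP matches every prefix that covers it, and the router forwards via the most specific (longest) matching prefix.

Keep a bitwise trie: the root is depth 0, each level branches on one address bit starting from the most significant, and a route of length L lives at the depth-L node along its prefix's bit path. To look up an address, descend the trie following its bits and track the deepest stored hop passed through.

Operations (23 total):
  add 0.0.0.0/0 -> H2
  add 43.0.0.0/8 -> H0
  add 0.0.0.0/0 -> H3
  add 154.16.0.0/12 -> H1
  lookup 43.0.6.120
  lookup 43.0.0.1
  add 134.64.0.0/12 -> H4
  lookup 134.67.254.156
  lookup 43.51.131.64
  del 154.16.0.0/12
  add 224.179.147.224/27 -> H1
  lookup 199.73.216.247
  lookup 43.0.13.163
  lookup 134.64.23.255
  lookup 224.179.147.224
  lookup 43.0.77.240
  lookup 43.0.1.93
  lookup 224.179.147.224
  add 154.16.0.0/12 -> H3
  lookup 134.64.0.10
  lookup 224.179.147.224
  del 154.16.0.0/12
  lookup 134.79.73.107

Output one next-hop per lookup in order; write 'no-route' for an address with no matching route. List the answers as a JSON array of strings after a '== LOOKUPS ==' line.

Apply in order:
  + 0.0.0.0/0 (H2) depth=0
  + 43.0.0.0/8 (H0) depth=8
  + 0.0.0.0/0 (H3) depth=0
  + 154.16.0.0/12 (H1) depth=12
  lookup 43.0.6.120: bits 00101011 walk d0:H3→d1:-→d2:-→d3:-→d4:-→d5:-→d6:-→d7:-→d8:H0 -> H0
  lookup 43.0.0.1: bits 00101011 walk d0:H3→d1:-→d2:-→d3:-→d4:-→d5:-→d6:-→d7:-→d8:H0 -> H0
  + 134.64.0.0/12 (H4) depth=12
  lookup 134.67.254.156: bits 100001100100 walk d0:H3→d1:-→d2:-→d3:-→d4:-→d5:-→d6:-→d7:-→d8:-→d9:-→d10:-→d11:-→d12:H4 -> H4
  lookup 43.51.131.64: bits 00101011 walk d0:H3→d1:-→d2:-→d3:-→d4:-→d5:-→d6:-→d7:-→d8:H0 -> H0
  - 154.16.0.0/12 clear@12
  + 224.179.147.224/27 (H1) depth=27
  lookup 199.73.216.247: bits 11 walk d0:H3→d1:-→d2:- -> H3
  lookup 43.0.13.163: bits 00101011 walk d0:H3→d1:-→d2:-→d3:-→d4:-→d5:-→d6:-→d7:-→d8:H0 -> H0
  lookup 134.64.23.255: bits 100001100100 walk d0:H3→d1:-→d2:-→d3:-→d4:-→d5:-→d6:-→d7:-→d8:-→d9:-→d10:-→d11:-→d12:H4 -> H4
  lookup 224.179.147.224: bits 111000001011001110010011111 walk d0:H3→d1:-→d2:-→d3:-→d4:-→d5:-→d6:-→d7:-→d8:-→d9:-→d10:-→d11:-→d12:-→d13:-→d14:-→d15:-→d16:-→d17:-→d18:-→d19:-→d20:-→d21:-→d22:-→d23:-→d24:-→d25:-→d26:-→d27:H1 -> H1
  lookup 43.0.77.240: bits 00101011 walk d0:H3→d1:-→d2:-→d3:-→d4:-→d5:-→d6:-→d7:-→d8:H0 -> H0
  lookup 43.0.1.93: bits 00101011 walk d0:H3→d1:-→d2:-→d3:-→d4:-→d5:-→d6:-→d7:-→d8:H0 -> H0
  lookup 224.179.147.224: bits 111000001011001110010011111 walk d0:H3→d1:-→d2:-→d3:-→d4:-→d5:-→d6:-→d7:-→d8:-→d9:-→d10:-→d11:-→d12:-→d13:-→d14:-→d15:-→d16:-→d17:-→d18:-→d19:-→d20:-→d21:-→d22:-→d23:-→d24:-→d25:-→d26:-→d27:H1 -> H1
  + 154.16.0.0/12 (H3) depth=12
  lookup 134.64.0.10: bits 100001100100 walk d0:H3→d1:-→d2:-→d3:-→d4:-→d5:-→d6:-→d7:-→d8:-→d9:-→d10:-→d11:-→d12:H4 -> H4
  lookup 224.179.147.224: bits 111000001011001110010011111 walk d0:H3→d1:-→d2:-→d3:-→d4:-→d5:-→d6:-→d7:-→d8:-→d9:-→d10:-→d11:-→d12:-→d13:-→d14:-→d15:-→d16:-→d17:-→d18:-→d19:-→d20:-→d21:-→d22:-→d23:-→d24:-→d25:-→d26:-→d27:H1 -> H1
  - 154.16.0.0/12 clear@12
  lookup 134.79.73.107: bits 100001100100 walk d0:H3→d1:-→d2:-→d3:-→d4:-→d5:-→d6:-→d7:-→d8:-→d9:-→d10:-→d11:-→d12:H4 -> H4

== LOOKUPS ==
["H0","H0","H4","H0","H3","H0","H4","H1","H0","H0","H1","H4","H1","H4"]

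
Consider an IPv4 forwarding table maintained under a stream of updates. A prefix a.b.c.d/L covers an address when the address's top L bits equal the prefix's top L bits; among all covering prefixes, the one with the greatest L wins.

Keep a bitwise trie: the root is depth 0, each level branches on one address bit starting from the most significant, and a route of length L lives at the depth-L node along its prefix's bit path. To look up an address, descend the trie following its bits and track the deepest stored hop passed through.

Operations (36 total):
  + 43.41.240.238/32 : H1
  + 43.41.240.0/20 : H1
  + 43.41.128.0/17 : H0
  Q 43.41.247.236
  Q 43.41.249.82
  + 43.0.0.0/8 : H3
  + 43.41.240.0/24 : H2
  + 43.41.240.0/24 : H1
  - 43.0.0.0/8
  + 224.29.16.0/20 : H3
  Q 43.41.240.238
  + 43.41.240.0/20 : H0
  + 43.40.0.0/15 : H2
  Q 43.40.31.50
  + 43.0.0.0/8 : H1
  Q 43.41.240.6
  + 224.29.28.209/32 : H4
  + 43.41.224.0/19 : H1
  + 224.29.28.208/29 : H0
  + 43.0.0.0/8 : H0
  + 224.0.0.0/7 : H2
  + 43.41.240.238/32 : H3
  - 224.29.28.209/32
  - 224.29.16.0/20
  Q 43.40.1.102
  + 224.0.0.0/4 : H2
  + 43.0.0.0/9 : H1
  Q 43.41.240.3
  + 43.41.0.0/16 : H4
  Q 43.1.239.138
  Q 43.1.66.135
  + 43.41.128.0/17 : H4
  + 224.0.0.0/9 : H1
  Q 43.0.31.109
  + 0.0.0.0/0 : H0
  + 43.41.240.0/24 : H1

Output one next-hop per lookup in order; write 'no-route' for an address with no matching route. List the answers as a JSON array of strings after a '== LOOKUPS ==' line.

Trace:
  add 43.41.240.238/32 -> H1 at depth 32
  add 43.41.240.0/20 -> H1 at depth 20
  add 43.41.128.0/17 -> H0 at depth 17
  lookup 43.41.247.236: bits 001010110010100111110 walk d0:-→d1:-→d2:-→d3:-→d4:-→d5:-→d6:-→d7:-→d8:-→d9:-→d10:-→d11:-→d12:-→d13:-→d14:-→d15:-→d16:-→d17:H0→d18:-→d19:-→d20:H1→d21:- -> H1
  lookup 43.41.249.82: bits 00101011001010011111 walk d0:-→d1:-→d2:-→d3:-→d4:-→d5:-→d6:-→d7:-→d8:-→d9:-→d10:-→d11:-→d12:-→d13:-→d14:-→d15:-→d16:-→d17:H0→d18:-→d19:-→d20:H1 -> H1
  add 43.0.0.0/8 -> H3 at depth 8
  add 43.41.240.0/24 -> H2 at depth 24
  add 43.41.240.0/24 -> H1 at depth 24
  - 43.0.0.0/8 clear@8
  add 224.29.16.0/20 -> H3 at depth 20
  lookup 43.41.240.238: bits 00101011001010011111000011101110 walk d0:-→d1:-→d2:-→d3:-→d4:-→d5:-→d6:-→d7:-→d8:-→d9:-→d10:-→d11:-→d12:-→d13:-→d14:-→d15:-→d16:-→d17:H0→d18:-→d19:-→d20:H1→d21:-→d22:-→d23:-→d24:H1→d25:-→d26:-→d27:-→d28:-→d29:-→d30:-→d31:-→d32:H1 -> H1
  add 43.41.240.0/20 -> H0 at depth 20
  add 43.40.0.0/15 -> H2 at depth 15
  lookup 43.40.31.50: bits 001010110010100 walk d0:-→d1:-→d2:-→d3:-→d4:-→d5:-→d6:-→d7:-→d8:-→d9:-→d10:-→d11:-→d12:-→d13:-→d14:-→d15:H2 -> H2
  add 43.0.0.0/8 -> H1 at depth 8
  lookup 43.41.240.6: bits 001010110010100111110000 walk d0:-→d1:-→d2:-→d3:-→d4:-→d5:-→d6:-→d7:-→d8:H1→d9:-→d10:-→d11:-→d12:-→d13:-→d14:-→d15:H2→d16:-→d17:H0→d18:-→d19:-→d20:H0→d21:-→d22:-→d23:-→d24:H1 -> H1
  add 224.29.28.209/32 -> H4 at depth 32
  add 43.41.224.0/19 -> H1 at depth 19
  add 224.29.28.208/29 -> H0 at depth 29
  add 43.0.0.0/8 -> H0 at depth 8
  add 224.0.0.0/7 -> H2 at depth 7
  add 43.41.240.238/32 -> H3 at depth 32
  - 224.29.28.209/32 clear@32
  - 224.29.16.0/20 clear@20
  lookup 43.40.1.102: bits 001010110010100 walk d0:-→d1:-→d2:-→d3:-→d4:-→d5:-→d6:-→d7:-→d8:H0→d9:-→d10:-→d11:-→d12:-→d13:-→d14:-→d15:H2 -> H2
  add 224.0.0.0/4 -> H2 at depth 4
  add 43.0.0.0/9 -> H1 at depth 9
  lookup 43.41.240.3: bits 001010110010100111110000 walk d0:-→d1:-→d2:-→d3:-→d4:-→d5:-→d6:-→d7:-→d8:H0→d9:H1→d10:-→d11:-→d12:-→d13:-→d14:-→d15:H2→d16:-→d17:H0→d18:-→d19:H1→d20:H0→d21:-→d22:-→d23:-→d24:H1 -> H1
  add 43.41.0.0/16 -> H4 at depth 16
  lookup 43.1.239.138: bits 0010101100 walk d0:-→d1:-→d2:-→d3:-→d4:-→d5:-→d6:-→d7:-→d8:H0→d9:H1→d10:- -> H1
  lookup 43.1.66.135: bits 0010101100 walk d0:-→d1:-→d2:-→d3:-→d4:-→d5:-→d6:-→d7:-→d8:H0→d9:H1→d10:- -> H1
  add 43.41.128.0/17 -> H4 at depth 17
  add 224.0.0.0/9 -> H1 at depth 9
  lookup 43.0.31.109: bits 0010101100 walk d0:-→d1:-→d2:-→d3:-→d4:-→d5:-→d6:-→d7:-→d8:H0→d9:H1→d10:- -> H1
  add 0.0.0.0/0 -> H0 at depth 0
  add 43.41.240.0/24 -> H1 at depth 24

== LOOKUPS ==
["H1","H1","H1","H2","H1","H2","H1","H1","H1","H1"]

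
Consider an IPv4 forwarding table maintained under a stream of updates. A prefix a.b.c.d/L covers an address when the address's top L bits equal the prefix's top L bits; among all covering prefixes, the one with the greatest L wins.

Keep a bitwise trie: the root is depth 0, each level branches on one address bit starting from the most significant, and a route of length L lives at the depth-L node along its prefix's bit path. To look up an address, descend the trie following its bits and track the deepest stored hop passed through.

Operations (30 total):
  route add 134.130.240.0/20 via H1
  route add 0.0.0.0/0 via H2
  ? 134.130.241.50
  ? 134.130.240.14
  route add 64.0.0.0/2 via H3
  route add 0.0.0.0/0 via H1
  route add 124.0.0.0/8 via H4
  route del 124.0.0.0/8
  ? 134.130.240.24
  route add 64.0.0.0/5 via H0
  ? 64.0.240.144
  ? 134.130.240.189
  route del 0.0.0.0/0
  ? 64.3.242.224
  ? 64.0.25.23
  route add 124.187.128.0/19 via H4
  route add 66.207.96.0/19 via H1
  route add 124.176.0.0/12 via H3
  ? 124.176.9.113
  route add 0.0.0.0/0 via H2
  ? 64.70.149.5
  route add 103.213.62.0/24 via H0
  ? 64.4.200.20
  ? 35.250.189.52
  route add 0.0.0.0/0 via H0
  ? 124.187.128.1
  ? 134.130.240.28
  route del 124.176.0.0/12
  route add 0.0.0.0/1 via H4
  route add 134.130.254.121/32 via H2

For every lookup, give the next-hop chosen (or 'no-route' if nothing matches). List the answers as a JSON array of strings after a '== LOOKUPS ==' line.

Apply in order:
  add 134.130.240.0/20 -> H1 at depth 20
  add 0.0.0.0/0 -> H2 at depth 0
  ? 134.130.241.50  path d0:H2→d1:-→d2:-→d3:-→d4:-→d5:-→d6:-→d7:-→d8:-→d9:-→d10:-→d11:-→d12:-→d13:-→d14:-→d15:-→d16:-→d17:-→d18:-→d19:-→d20:H1  best=H1
  ? 134.130.240.14  path d0:H2→d1:-→d2:-→d3:-→d4:-→d5:-→d6:-→d7:-→d8:-→d9:-→d10:-→d11:-→d12:-→d13:-→d14:-→d15:-→d16:-→d17:-→d18:-→d19:-→d20:H1  best=H1
  add 64.0.0.0/2 -> H3 at depth 2
  add 0.0.0.0/0 -> H1 at depth 0
  add 124.0.0.0/8 -> H4 at depth 8
  - 124.0.0.0/8 clear@8
  ? 134.130.240.24  path d0:H1→d1:-→d2:-→d3:-→d4:-→d5:-→d6:-→d7:-→d8:-→d9:-→d10:-→d11:-→d12:-→d13:-→d14:-→d15:-→d16:-→d17:-→d18:-→d19:-→d20:H1  best=H1
  add 64.0.0.0/5 -> H0 at depth 5
  ? 64.0.240.144  path d0:H1→d1:-→d2:H3→d3:-→d4:-→d5:H0  best=H0
  ? 134.130.240.189  path d0:H1→d1:-→d2:-→d3:-→d4:-→d5:-→d6:-→d7:-→d8:-→d9:-→d10:-→d11:-→d12:-→d13:-→d14:-→d15:-→d16:-→d17:-→d18:-→d19:-→d20:H1  best=H1
  - 0.0.0.0/0 clear@0
  ? 64.3.242.224  path d0:-→d1:-→d2:H3→d3:-→d4:-→d5:H0  best=H0
  ? 64.0.25.23  path d0:-→d1:-→d2:H3→d3:-→d4:-→d5:H0  best=H0
  add 124.187.128.0/19 -> H4 at depth 19
  add 66.207.96.0/19 -> H1 at depth 19
  add 124.176.0.0/12 -> H3 at depth 12
  ? 124.176.9.113  path d0:-→d1:-→d2:H3→d3:-→d4:-→d5:-→d6:-→d7:-→d8:-→d9:-→d10:-→d11:-→d12:H3  best=H3
  add 0.0.0.0/0 -> H2 at depth 0
  ? 64.70.149.5  path d0:H2→d1:-→d2:H3→d3:-→d4:-→d5:H0→d6:-  best=H0
  add 103.213.62.0/24 -> H0 at depth 24
  ? 64.4.200.20  path d0:H2→d1:-→d2:H3→d3:-→d4:-→d5:H0→d6:-  best=H0
  ? 35.250.189.52  path d0:H2→d1:-  best=H2
  add 0.0.0.0/0 -> H0 at depth 0
  ? 124.187.128.1  path d0:H0→d1:-→d2:H3→d3:-→d4:-→d5:-→d6:-→d7:-→d8:-→d9:-→d10:-→d11:-→d12:H3→d13:-→d14:-→d15:-→d16:-→d17:-→d18:-→d19:H4  best=H4
  ? 134.130.240.28  path d0:H0→d1:-→d2:-→d3:-→d4:-→d5:-→d6:-→d7:-→d8:-→d9:-→d10:-→d11:-→d12:-→d13:-→d14:-→d15:-→d16:-→d17:-→d18:-→d19:-→d20:H1  best=H1
  - 124.176.0.0/12 clear@12
  add 0.0.0.0/1 -> H4 at depth 1
  add 134.130.254.121/32 -> H2 at depth 32

== LOOKUPS ==
["H1","H1","H1","H0","H1","H0","H0","H3","H0","H0","H2","H4","H1"]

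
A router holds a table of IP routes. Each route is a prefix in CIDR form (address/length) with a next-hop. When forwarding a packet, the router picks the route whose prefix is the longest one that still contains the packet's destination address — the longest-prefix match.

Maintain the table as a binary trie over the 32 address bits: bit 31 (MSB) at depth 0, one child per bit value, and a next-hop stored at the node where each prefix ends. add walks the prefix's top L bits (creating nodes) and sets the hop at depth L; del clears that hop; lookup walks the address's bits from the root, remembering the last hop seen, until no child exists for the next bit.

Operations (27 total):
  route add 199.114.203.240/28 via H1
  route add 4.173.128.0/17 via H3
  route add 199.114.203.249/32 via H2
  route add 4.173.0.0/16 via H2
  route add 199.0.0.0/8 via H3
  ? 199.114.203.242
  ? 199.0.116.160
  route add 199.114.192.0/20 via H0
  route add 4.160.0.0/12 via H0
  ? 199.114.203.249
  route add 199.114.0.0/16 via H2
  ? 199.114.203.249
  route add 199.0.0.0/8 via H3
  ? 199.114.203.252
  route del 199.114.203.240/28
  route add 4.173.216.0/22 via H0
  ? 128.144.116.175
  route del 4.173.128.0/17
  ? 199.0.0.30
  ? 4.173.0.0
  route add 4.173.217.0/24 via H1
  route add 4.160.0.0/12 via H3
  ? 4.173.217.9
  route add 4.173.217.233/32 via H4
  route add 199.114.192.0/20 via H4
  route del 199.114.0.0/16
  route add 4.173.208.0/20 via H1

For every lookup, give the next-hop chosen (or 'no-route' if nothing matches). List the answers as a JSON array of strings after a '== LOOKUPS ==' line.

Trace:
  + 199.114.203.240/28 (H1) depth=28
  + 4.173.128.0/17 (H3) depth=17
  + 199.114.203.249/32 (H2) depth=32
  + 4.173.0.0/16 (H2) depth=16
  + 199.0.0.0/8 (H3) depth=8
  ? 199.114.203.242  path d0:-→d1:-→d2:-→d3:-→d4:-→d5:-→d6:-→d7:-→d8:H3→d9:-→d10:-→d11:-→d12:-→d13:-→d14:-→d15:-→d16:-→d17:-→d18:-→d19:-→d20:-→d21:-→d22:-→d23:-→d24:-→d25:-→d26:-→d27:-→d28:H1  best=H1
  ? 199.0.116.160  path d0:-→d1:-→d2:-→d3:-→d4:-→d5:-→d6:-→d7:-→d8:H3→d9:-  best=H3
  + 199.114.192.0/20 (H0) depth=20
  + 4.160.0.0/12 (H0) depth=12
  ? 199.114.203.249  path d0:-→d1:-→d2:-→d3:-→d4:-→d5:-→d6:-→d7:-→d8:H3→d9:-→d10:-→d11:-→d12:-→d13:-→d14:-→d15:-→d16:-→d17:-→d18:-→d19:-→d20:H0→d21:-→d22:-→d23:-→d24:-→d25:-→d26:-→d27:-→d28:H1→d29:-→d30:-→d31:-→d32:H2  best=H2
  + 199.114.0.0/16 (H2) depth=16
  ? 199.114.203.249  path d0:-→d1:-→d2:-→d3:-→d4:-→d5:-→d6:-→d7:-→d8:H3→d9:-→d10:-→d11:-→d12:-→d13:-→d14:-→d15:-→d16:H2→d17:-→d18:-→d19:-→d20:H0→d21:-→d22:-→d23:-→d24:-→d25:-→d26:-→d27:-→d28:H1→d29:-→d30:-→d31:-→d32:H2  best=H2
  + 199.0.0.0/8 (H3) depth=8
  ? 199.114.203.252  path d0:-→d1:-→d2:-→d3:-→d4:-→d5:-→d6:-→d7:-→d8:H3→d9:-→d10:-→d11:-→d12:-→d13:-→d14:-→d15:-→d16:H2→d17:-→d18:-→d19:-→d20:H0→d21:-→d22:-→d23:-→d24:-→d25:-→d26:-→d27:-→d28:H1→d29:-  best=H1
  - 199.114.203.240/28 clear@28
  + 4.173.216.0/22 (H0) depth=22
  ? 128.144.116.175  path d0:-→d1:-  best=no-route
  - 4.173.128.0/17 clear@17
  ? 199.0.0.30  path d0:-→d1:-→d2:-→d3:-→d4:-→d5:-→d6:-→d7:-→d8:H3→d9:-  best=H3
  ? 4.173.0.0  path d0:-→d1:-→d2:-→d3:-→d4:-→d5:-→d6:-→d7:-→d8:-→d9:-→d10:-→d11:-→d12:H0→d13:-→d14:-→d15:-→d16:H2  best=H2
  + 4.173.217.0/24 (H1) depth=24
  + 4.160.0.0/12 (H3) depth=12
  ? 4.173.217.9  path d0:-→d1:-→d2:-→d3:-→d4:-→d5:-→d6:-→d7:-→d8:-→d9:-→d10:-→d11:-→d12:H3→d13:-→d14:-→d15:-→d16:H2→d17:-→d18:-→d19:-→d20:-→d21:-→d22:H0→d23:-→d24:H1  best=H1
  + 4.173.217.233/32 (H4) depth=32
  + 199.114.192.0/20 (H4) depth=20
  - 199.114.0.0/16 clear@16
  + 4.173.208.0/20 (H1) depth=20

== LOOKUPS ==
["H1","H3","H2","H2","H1","no-route","H3","H2","H1"]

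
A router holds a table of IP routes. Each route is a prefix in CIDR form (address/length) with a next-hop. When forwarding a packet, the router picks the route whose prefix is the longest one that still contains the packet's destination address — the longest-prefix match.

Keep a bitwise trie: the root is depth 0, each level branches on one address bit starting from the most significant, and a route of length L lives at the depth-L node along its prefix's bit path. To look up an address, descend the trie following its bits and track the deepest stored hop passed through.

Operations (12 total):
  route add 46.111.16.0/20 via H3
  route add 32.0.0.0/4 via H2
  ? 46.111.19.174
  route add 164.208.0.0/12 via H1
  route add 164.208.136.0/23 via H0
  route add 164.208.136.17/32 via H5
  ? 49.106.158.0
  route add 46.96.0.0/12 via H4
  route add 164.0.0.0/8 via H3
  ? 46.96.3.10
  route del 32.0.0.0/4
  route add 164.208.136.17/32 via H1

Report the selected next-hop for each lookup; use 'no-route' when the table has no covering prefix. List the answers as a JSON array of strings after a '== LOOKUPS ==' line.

Apply in order:
  add 46.111.16.0/20 -> H3 at depth 20
  add 32.0.0.0/4 -> H2 at depth 4
  ? 46.111.19.174  path d0:-→d1:-→d2:-→d3:-→d4:H2→d5:-→d6:-→d7:-→d8:-→d9:-→d10:-→d11:-→d12:-→d13:-→d14:-→d15:-→d16:-→d17:-→d18:-→d19:-→d20:H3  best=H3
  add 164.208.0.0/12 -> H1 at depth 12
  add 164.208.136.0/23 -> H0 at depth 23
  add 164.208.136.17/32 -> H5 at depth 32
  ? 49.106.158.0  path d0:-→d1:-→d2:-→d3:-  best=no-route
  add 46.96.0.0/12 -> H4 at depth 12
  add 164.0.0.0/8 -> H3 at depth 8
  ? 46.96.3.10  path d0:-→d1:-→d2:-→d3:-→d4:H2→d5:-→d6:-→d7:-→d8:-→d9:-→d10:-→d11:-→d12:H4  best=H4
  del 32.0.0.0/4 (clear depth 4)
  add 164.208.136.17/32 -> H1 at depth 32

== LOOKUPS ==
["H3","no-route","H4"]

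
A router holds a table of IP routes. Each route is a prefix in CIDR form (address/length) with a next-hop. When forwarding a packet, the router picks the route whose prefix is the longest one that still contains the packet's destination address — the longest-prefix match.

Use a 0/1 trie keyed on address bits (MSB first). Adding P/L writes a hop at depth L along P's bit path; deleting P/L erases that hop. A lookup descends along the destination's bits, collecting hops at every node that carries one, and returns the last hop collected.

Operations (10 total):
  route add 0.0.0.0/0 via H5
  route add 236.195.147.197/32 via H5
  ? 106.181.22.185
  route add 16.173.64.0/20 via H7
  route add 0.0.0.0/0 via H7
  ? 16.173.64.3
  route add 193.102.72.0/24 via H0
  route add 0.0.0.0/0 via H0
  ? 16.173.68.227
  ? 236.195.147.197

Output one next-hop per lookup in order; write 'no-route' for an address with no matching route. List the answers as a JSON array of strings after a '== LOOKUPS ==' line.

Trace:
  + 0.0.0.0/0 (H5) depth=0
  + 236.195.147.197/32 (H5) depth=32
  lookup 106.181.22.185: bits ε walk d0:H5 -> H5
  + 16.173.64.0/20 (H7) depth=20
  + 0.0.0.0/0 (H7) depth=0
  lookup 16.173.64.3: bits 00010000101011010100 walk d0:H7→d1:-→d2:-→d3:-→d4:-→d5:-→d6:-→d7:-→d8:-→d9:-→d10:-→d11:-→d12:-→d13:-→d14:-→d15:-→d16:-→d17:-→d18:-→d19:-→d20:H7 -> H7
  + 193.102.72.0/24 (H0) depth=24
  + 0.0.0.0/0 (H0) depth=0
  lookup 16.173.68.227: bits 00010000101011010100 walk d0:H0→d1:-→d2:-→d3:-→d4:-→d5:-→d6:-→d7:-→d8:-→d9:-→d10:-→d11:-→d12:-→d13:-→d14:-→d15:-→d16:-→d17:-→d18:-→d19:-→d20:H7 -> H7
  lookup 236.195.147.197: bits 11101100110000111001001111000101 walk d0:H0→d1:-→d2:-→d3:-→d4:-→d5:-→d6:-→d7:-→d8:-→d9:-→d10:-→d11:-→d12:-→d13:-→d14:-→d15:-→d16:-→d17:-→d18:-→d19:-→d20:-→d21:-→d22:-→d23:-→d24:-→d25:-→d26:-→d27:-→d28:-→d29:-→d30:-→d31:-→d32:H5 -> H5

== LOOKUPS ==
["H5","H7","H7","H5"]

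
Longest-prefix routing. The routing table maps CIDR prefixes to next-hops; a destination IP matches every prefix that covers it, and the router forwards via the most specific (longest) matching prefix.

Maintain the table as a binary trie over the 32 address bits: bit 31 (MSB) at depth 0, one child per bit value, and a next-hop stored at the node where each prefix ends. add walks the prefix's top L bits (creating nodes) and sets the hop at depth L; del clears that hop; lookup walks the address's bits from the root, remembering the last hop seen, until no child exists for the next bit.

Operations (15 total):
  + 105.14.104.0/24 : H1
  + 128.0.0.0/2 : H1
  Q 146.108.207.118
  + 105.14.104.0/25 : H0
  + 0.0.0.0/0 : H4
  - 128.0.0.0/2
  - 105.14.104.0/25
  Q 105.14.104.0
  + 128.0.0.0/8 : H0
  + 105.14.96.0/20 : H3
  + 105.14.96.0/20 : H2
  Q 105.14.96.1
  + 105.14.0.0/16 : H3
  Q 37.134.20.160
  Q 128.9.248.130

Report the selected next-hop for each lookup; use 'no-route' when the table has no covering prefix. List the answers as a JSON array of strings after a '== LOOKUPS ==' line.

Process each operation:
  add 105.14.104.0/24 -> H1 at depth 24
  add 128.0.0.0/2 -> H1 at depth 2
  Q 146.108.207.118: descend 10 ; hops seen [H1] ; pick H1
  add 105.14.104.0/25 -> H0 at depth 25
  add 0.0.0.0/0 -> H4 at depth 0
  del 128.0.0.0/2 (clear depth 2)
  del 105.14.104.0/25 (clear depth 25)
  Q 105.14.104.0: descend 0110100100001110011010000 ; hops seen [H4,H1] ; pick H1
  add 128.0.0.0/8 -> H0 at depth 8
  add 105.14.96.0/20 -> H3 at depth 20
  add 105.14.96.0/20 -> H2 at depth 20
  Q 105.14.96.1: descend 01101001000011100110 ; hops seen [H4,H2] ; pick H2
  add 105.14.0.0/16 -> H3 at depth 16
  Q 37.134.20.160: descend 0 ; hops seen [H4] ; pick H4
  Q 128.9.248.130: descend 10000000 ; hops seen [H4,H0] ; pick H0

== LOOKUPS ==
["H1","H1","H2","H4","H0"]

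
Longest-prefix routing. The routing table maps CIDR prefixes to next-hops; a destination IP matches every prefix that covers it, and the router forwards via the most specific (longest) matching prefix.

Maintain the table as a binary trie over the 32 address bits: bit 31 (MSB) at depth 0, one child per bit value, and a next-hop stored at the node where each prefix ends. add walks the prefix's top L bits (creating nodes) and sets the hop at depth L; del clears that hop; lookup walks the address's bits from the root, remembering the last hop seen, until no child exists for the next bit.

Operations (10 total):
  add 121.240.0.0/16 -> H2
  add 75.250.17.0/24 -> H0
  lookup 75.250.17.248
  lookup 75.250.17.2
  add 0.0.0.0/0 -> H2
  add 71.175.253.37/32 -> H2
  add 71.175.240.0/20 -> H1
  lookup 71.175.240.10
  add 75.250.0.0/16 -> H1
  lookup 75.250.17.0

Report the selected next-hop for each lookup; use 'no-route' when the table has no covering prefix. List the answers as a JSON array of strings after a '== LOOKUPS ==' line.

Trace:
  add 121.240.0.0/16 -> H2 at depth 16
  add 75.250.17.0/24 -> H0 at depth 24
  ? 75.250.17.248  path d0:-→d1:-→d2:-→d3:-→d4:-→d5:-→d6:-→d7:-→d8:-→d9:-→d10:-→d11:-→d12:-→d13:-→d14:-→d15:-→d16:-→d17:-→d18:-→d19:-→d20:-→d21:-→d22:-→d23:-→d24:H0  best=H0
  ? 75.250.17.2  path d0:-→d1:-→d2:-→d3:-→d4:-→d5:-→d6:-→d7:-→d8:-→d9:-→d10:-→d11:-→d12:-→d13:-→d14:-→d15:-→d16:-→d17:-→d18:-→d19:-→d20:-→d21:-→d22:-→d23:-→d24:H0  best=H0
  add 0.0.0.0/0 -> H2 at depth 0
  add 71.175.253.37/32 -> H2 at depth 32
  add 71.175.240.0/20 -> H1 at depth 20
  ? 71.175.240.10  path d0:H2→d1:-→d2:-→d3:-→d4:-→d5:-→d6:-→d7:-→d8:-→d9:-→d10:-→d11:-→d12:-→d13:-→d14:-→d15:-→d16:-→d17:-→d18:-→d19:-→d20:H1  best=H1
  add 75.250.0.0/16 -> H1 at depth 16
  ? 75.250.17.0  path d0:H2→d1:-→d2:-→d3:-→d4:-→d5:-→d6:-→d7:-→d8:-→d9:-→d10:-→d11:-→d12:-→d13:-→d14:-→d15:-→d16:H1→d17:-→d18:-→d19:-→d20:-→d21:-→d22:-→d23:-→d24:H0  best=H0

== LOOKUPS ==
["H0","H0","H1","H0"]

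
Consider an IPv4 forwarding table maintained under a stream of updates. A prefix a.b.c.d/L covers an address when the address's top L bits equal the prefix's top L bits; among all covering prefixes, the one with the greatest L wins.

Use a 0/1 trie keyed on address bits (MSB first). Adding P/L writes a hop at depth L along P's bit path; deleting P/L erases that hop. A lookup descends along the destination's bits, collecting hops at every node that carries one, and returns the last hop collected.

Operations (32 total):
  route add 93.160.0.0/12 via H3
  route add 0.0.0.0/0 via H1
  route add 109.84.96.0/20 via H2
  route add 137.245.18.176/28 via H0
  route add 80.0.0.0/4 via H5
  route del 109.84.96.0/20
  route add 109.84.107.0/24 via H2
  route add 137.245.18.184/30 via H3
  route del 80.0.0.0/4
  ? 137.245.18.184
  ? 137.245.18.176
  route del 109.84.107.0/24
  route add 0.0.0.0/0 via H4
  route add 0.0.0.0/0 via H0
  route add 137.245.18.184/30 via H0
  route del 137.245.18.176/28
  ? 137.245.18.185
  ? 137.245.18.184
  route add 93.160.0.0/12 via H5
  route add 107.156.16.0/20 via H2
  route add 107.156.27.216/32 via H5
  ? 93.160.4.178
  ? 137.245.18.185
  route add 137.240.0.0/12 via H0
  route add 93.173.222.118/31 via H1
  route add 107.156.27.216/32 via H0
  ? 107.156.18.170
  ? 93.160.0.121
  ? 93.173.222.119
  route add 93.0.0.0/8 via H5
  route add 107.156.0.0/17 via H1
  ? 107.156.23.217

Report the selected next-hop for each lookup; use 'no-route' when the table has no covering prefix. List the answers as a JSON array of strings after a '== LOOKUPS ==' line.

Process each operation:
  add 93.160.0.0/12 -> H3 at depth 12
  add 0.0.0.0/0 -> H1 at depth 0
  add 109.84.96.0/20 -> H2 at depth 20
  add 137.245.18.176/28 -> H0 at depth 28
  add 80.0.0.0/4 -> H5 at depth 4
  del 109.84.96.0/20 (clear depth 20)
  add 109.84.107.0/24 -> H2 at depth 24
  add 137.245.18.184/30 -> H3 at depth 30
  del 80.0.0.0/4 (clear depth 4)
  ? 137.245.18.184  path d0:H1→d1:-→d2:-→d3:-→d4:-→d5:-→d6:-→d7:-→d8:-→d9:-→d10:-→d11:-→d12:-→d13:-→d14:-→d15:-→d16:-→d17:-→d18:-→d19:-→d20:-→d21:-→d22:-→d23:-→d24:-→d25:-→d26:-→d27:-→d28:H0→d29:-→d30:H3  best=H3
  ? 137.245.18.176  path d0:H1→d1:-→d2:-→d3:-→d4:-→d5:-→d6:-→d7:-→d8:-→d9:-→d10:-→d11:-→d12:-→d13:-→d14:-→d15:-→d16:-→d17:-→d18:-→d19:-→d20:-→d21:-→d22:-→d23:-→d24:-→d25:-→d26:-→d27:-→d28:H0  best=H0
  del 109.84.107.0/24 (clear depth 24)
  add 0.0.0.0/0 -> H4 at depth 0
  add 0.0.0.0/0 -> H0 at depth 0
  add 137.245.18.184/30 -> H0 at depth 30
  del 137.245.18.176/28 (clear depth 28)
  ? 137.245.18.185  path d0:H0→d1:-→d2:-→d3:-→d4:-→d5:-→d6:-→d7:-→d8:-→d9:-→d10:-→d11:-→d12:-→d13:-→d14:-→d15:-→d16:-→d17:-→d18:-→d19:-→d20:-→d21:-→d22:-→d23:-→d24:-→d25:-→d26:-→d27:-→d28:-→d29:-→d30:H0  best=H0
  ? 137.245.18.184  path d0:H0→d1:-→d2:-→d3:-→d4:-→d5:-→d6:-→d7:-→d8:-→d9:-→d10:-→d11:-→d12:-→d13:-→d14:-→d15:-→d16:-→d17:-→d18:-→d19:-→d20:-→d21:-→d22:-→d23:-→d24:-→d25:-→d26:-→d27:-→d28:-→d29:-→d30:H0  best=H0
  add 93.160.0.0/12 -> H5 at depth 12
  add 107.156.16.0/20 -> H2 at depth 20
  add 107.156.27.216/32 -> H5 at depth 32
  ? 93.160.4.178  path d0:H0→d1:-→d2:-→d3:-→d4:-→d5:-→d6:-→d7:-→d8:-→d9:-→d10:-→d11:-→d12:H5  best=H5
  ? 137.245.18.185  path d0:H0→d1:-→d2:-→d3:-→d4:-→d5:-→d6:-→d7:-→d8:-→d9:-→d10:-→d11:-→d12:-→d13:-→d14:-→d15:-→d16:-→d17:-→d18:-→d19:-→d20:-→d21:-→d22:-→d23:-→d24:-→d25:-→d26:-→d27:-→d28:-→d29:-→d30:H0  best=H0
  add 137.240.0.0/12 -> H0 at depth 12
  add 93.173.222.118/31 -> H1 at depth 31
  add 107.156.27.216/32 -> H0 at depth 32
  ? 107.156.18.170  path d0:H0→d1:-→d2:-→d3:-→d4:-→d5:-→d6:-→d7:-→d8:-→d9:-→d10:-→d11:-→d12:-→d13:-→d14:-→d15:-→d16:-→d17:-→d18:-→d19:-→d20:H2  best=H2
  ? 93.160.0.121  path d0:H0→d1:-→d2:-→d3:-→d4:-→d5:-→d6:-→d7:-→d8:-→d9:-→d10:-→d11:-→d12:H5  best=H5
  ? 93.173.222.119  path d0:H0→d1:-→d2:-→d3:-→d4:-→d5:-→d6:-→d7:-→d8:-→d9:-→d10:-→d11:-→d12:H5→d13:-→d14:-→d15:-→d16:-→d17:-→d18:-→d19:-→d20:-→d21:-→d22:-→d23:-→d24:-→d25:-→d26:-→d27:-→d28:-→d29:-→d30:-→d31:H1  best=H1
  add 93.0.0.0/8 -> H5 at depth 8
  add 107.156.0.0/17 -> H1 at depth 17
  ? 107.156.23.217  path d0:H0→d1:-→d2:-→d3:-→d4:-→d5:-→d6:-→d7:-→d8:-→d9:-→d10:-→d11:-→d12:-→d13:-→d14:-→d15:-→d16:-→d17:H1→d18:-→d19:-→d20:H2  best=H2

== LOOKUPS ==
["H3","H0","H0","H0","H5","H0","H2","H5","H1","H2"]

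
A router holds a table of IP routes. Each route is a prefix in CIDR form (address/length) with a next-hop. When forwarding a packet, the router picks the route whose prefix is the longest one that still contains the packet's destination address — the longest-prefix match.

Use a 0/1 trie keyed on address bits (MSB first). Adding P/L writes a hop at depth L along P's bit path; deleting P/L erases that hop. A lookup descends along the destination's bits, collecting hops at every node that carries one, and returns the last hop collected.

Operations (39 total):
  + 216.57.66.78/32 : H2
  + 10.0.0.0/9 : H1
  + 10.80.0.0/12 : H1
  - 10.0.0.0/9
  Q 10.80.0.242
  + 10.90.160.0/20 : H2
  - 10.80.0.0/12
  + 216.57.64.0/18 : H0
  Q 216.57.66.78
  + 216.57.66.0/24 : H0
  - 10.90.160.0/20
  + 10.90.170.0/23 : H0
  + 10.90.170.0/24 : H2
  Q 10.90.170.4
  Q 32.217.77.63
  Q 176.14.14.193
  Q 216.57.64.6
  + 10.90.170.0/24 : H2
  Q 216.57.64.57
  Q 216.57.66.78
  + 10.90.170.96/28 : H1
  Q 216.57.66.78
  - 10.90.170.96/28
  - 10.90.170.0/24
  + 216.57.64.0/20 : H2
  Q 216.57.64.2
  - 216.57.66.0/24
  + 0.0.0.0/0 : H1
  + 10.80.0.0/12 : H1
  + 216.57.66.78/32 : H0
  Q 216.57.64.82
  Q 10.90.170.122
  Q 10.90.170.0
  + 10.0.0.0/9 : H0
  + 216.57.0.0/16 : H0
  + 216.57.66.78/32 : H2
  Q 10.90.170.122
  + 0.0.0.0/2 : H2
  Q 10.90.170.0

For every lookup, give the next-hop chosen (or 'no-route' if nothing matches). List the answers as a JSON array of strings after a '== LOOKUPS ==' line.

Apply in order:
  + 216.57.66.78/32 (H2) depth=32
  + 10.0.0.0/9 (H1) depth=9
  + 10.80.0.0/12 (H1) depth=12
  del 10.0.0.0/9 (clear depth 9)
  Q 10.80.0.242: descend 000010100101 ; hops seen [H1] ; pick H1
  + 10.90.160.0/20 (H2) depth=20
  del 10.80.0.0/12 (clear depth 12)
  + 216.57.64.0/18 (H0) depth=18
  Q 216.57.66.78: descend 11011000001110010100001001001110 ; hops seen [H0,H2] ; pick H2
  + 216.57.66.0/24 (H0) depth=24
  del 10.90.160.0/20 (clear depth 20)
  + 10.90.170.0/23 (H0) depth=23
  + 10.90.170.0/24 (H2) depth=24
  Q 10.90.170.4: descend 000010100101101010101010 ; hops seen [H0,H2] ; pick H2
  Q 32.217.77.63: descend 00 ; hops seen [∅] ; pick no-route
  Q 176.14.14.193: descend 1 ; hops seen [∅] ; pick no-route
  Q 216.57.64.6: descend 1101100000111001010000 ; hops seen [H0] ; pick H0
  + 10.90.170.0/24 (H2) depth=24
  Q 216.57.64.57: descend 1101100000111001010000 ; hops seen [H0] ; pick H0
  Q 216.57.66.78: descend 11011000001110010100001001001110 ; hops seen [H0,H0,H2] ; pick H2
  + 10.90.170.96/28 (H1) depth=28
  Q 216.57.66.78: descend 11011000001110010100001001001110 ; hops seen [H0,H0,H2] ; pick H2
  del 10.90.170.96/28 (clear depth 28)
  del 10.90.170.0/24 (clear depth 24)
  + 216.57.64.0/20 (H2) depth=20
  Q 216.57.64.2: descend 1101100000111001010000 ; hops seen [H0,H2] ; pick H2
  del 216.57.66.0/24 (clear depth 24)
  + 0.0.0.0/0 (H1) depth=0
  + 10.80.0.0/12 (H1) depth=12
  + 216.57.66.78/32 (H0) depth=32
  Q 216.57.64.82: descend 1101100000111001010000 ; hops seen [H1,H0,H2] ; pick H2
  Q 10.90.170.122: descend 000010100101101010101010011 ; hops seen [H1,H1,H0] ; pick H0
  Q 10.90.170.0: descend 0000101001011010101010100 ; hops seen [H1,H1,H0] ; pick H0
  + 10.0.0.0/9 (H0) depth=9
  + 216.57.0.0/16 (H0) depth=16
  + 216.57.66.78/32 (H2) depth=32
  Q 10.90.170.122: descend 000010100101101010101010011 ; hops seen [H1,H0,H1,H0] ; pick H0
  + 0.0.0.0/2 (H2) depth=2
  Q 10.90.170.0: descend 0000101001011010101010100 ; hops seen [H1,H2,H0,H1,H0] ; pick H0

== LOOKUPS ==
["H1","H2","H2","no-route","no-route","H0","H0","H2","H2","H2","H2","H0","H0","H0","H0"]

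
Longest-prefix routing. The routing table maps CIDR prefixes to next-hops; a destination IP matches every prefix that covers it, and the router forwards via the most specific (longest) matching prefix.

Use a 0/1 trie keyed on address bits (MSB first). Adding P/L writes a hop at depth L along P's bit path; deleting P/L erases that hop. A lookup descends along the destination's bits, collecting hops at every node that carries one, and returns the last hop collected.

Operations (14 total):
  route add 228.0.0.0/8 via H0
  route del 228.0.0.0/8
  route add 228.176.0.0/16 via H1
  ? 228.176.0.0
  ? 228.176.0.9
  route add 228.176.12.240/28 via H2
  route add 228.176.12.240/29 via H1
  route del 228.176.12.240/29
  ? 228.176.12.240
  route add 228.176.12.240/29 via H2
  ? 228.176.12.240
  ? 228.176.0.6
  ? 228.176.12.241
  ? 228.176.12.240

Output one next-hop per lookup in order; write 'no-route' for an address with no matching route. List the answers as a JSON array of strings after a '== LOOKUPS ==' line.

Trace:
  + 228.0.0.0/8 (H0) depth=8
  del 228.0.0.0/8 (clear depth 8)
  + 228.176.0.0/16 (H1) depth=16
  Q 228.176.0.0: descend 1110010010110000 ; hops seen [H1] ; pick H1
  Q 228.176.0.9: descend 1110010010110000 ; hops seen [H1] ; pick H1
  + 228.176.12.240/28 (H2) depth=28
  + 228.176.12.240/29 (H1) depth=29
  del 228.176.12.240/29 (clear depth 29)
  Q 228.176.12.240: descend 11100100101100000000110011110 ; hops seen [H1,H2] ; pick H2
  + 228.176.12.240/29 (H2) depth=29
  Q 228.176.12.240: descend 11100100101100000000110011110 ; hops seen [H1,H2,H2] ; pick H2
  Q 228.176.0.6: descend 11100100101100000000 ; hops seen [H1] ; pick H1
  Q 228.176.12.241: descend 11100100101100000000110011110 ; hops seen [H1,H2,H2] ; pick H2
  Q 228.176.12.240: descend 11100100101100000000110011110 ; hops seen [H1,H2,H2] ; pick H2

== LOOKUPS ==
["H1","H1","H2","H2","H1","H2","H2"]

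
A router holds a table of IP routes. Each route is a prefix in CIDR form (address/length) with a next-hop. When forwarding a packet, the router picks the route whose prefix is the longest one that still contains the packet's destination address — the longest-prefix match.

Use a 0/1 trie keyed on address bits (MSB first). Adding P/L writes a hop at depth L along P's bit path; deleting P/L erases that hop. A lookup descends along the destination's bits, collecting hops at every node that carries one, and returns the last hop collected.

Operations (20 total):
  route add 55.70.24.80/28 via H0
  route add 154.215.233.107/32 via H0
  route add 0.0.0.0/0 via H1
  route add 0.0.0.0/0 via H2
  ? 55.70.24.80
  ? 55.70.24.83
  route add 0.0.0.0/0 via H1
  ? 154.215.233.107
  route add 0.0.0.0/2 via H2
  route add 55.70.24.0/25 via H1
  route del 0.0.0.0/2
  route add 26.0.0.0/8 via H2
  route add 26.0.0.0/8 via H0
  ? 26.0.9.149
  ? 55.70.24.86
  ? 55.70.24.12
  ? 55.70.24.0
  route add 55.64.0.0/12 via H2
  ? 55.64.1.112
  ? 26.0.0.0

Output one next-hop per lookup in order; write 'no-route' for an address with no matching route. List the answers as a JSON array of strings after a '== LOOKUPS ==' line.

Trace:
  + 55.70.24.80/28 (H0) depth=28
  + 154.215.233.107/32 (H0) depth=32
  + 0.0.0.0/0 (H1) depth=0
  + 0.0.0.0/0 (H2) depth=0
  lookup 55.70.24.80: bits 0011011101000110000110000101 walk d0:H2→d1:-→d2:-→d3:-→d4:-→d5:-→d6:-→d7:-→d8:-→d9:-→d10:-→d11:-→d12:-→d13:-→d14:-→d15:-→d16:-→d17:-→d18:-→d19:-→d20:-→d21:-→d22:-→d23:-→d24:-→d25:-→d26:-→d27:-→d28:H0 -> H0
  lookup 55.70.24.83: bits 0011011101000110000110000101 walk d0:H2→d1:-→d2:-→d3:-→d4:-→d5:-→d6:-→d7:-→d8:-→d9:-→d10:-→d11:-→d12:-→d13:-→d14:-→d15:-→d16:-→d17:-→d18:-→d19:-→d20:-→d21:-→d22:-→d23:-→d24:-→d25:-→d26:-→d27:-→d28:H0 -> H0
  + 0.0.0.0/0 (H1) depth=0
  lookup 154.215.233.107: bits 10011010110101111110100101101011 walk d0:H1→d1:-→d2:-→d3:-→d4:-→d5:-→d6:-→d7:-→d8:-→d9:-→d10:-→d11:-→d12:-→d13:-→d14:-→d15:-→d16:-→d17:-→d18:-→d19:-→d20:-→d21:-→d22:-→d23:-→d24:-→d25:-→d26:-→d27:-→d28:-→d29:-→d30:-→d31:-→d32:H0 -> H0
  + 0.0.0.0/2 (H2) depth=2
  + 55.70.24.0/25 (H1) depth=25
  del 0.0.0.0/2 (clear depth 2)
  + 26.0.0.0/8 (H2) depth=8
  + 26.0.0.0/8 (H0) depth=8
  lookup 26.0.9.149: bits 00011010 walk d0:H1→d1:-→d2:-→d3:-→d4:-→d5:-→d6:-→d7:-→d8:H0 -> H0
  lookup 55.70.24.86: bits 0011011101000110000110000101 walk d0:H1→d1:-→d2:-→d3:-→d4:-→d5:-→d6:-→d7:-→d8:-→d9:-→d10:-→d11:-→d12:-→d13:-→d14:-→d15:-→d16:-→d17:-→d18:-→d19:-→d20:-→d21:-→d22:-→d23:-→d24:-→d25:H1→d26:-→d27:-→d28:H0 -> H0
  lookup 55.70.24.12: bits 0011011101000110000110000 walk d0:H1→d1:-→d2:-→d3:-→d4:-→d5:-→d6:-→d7:-→d8:-→d9:-→d10:-→d11:-→d12:-→d13:-→d14:-→d15:-→d16:-→d17:-→d18:-→d19:-→d20:-→d21:-→d22:-→d23:-→d24:-→d25:H1 -> H1
  lookup 55.70.24.0: bits 0011011101000110000110000 walk d0:H1→d1:-→d2:-→d3:-→d4:-→d5:-→d6:-→d7:-→d8:-→d9:-→d10:-→d11:-→d12:-→d13:-→d14:-→d15:-→d16:-→d17:-→d18:-→d19:-→d20:-→d21:-→d22:-→d23:-→d24:-→d25:H1 -> H1
  + 55.64.0.0/12 (H2) depth=12
  lookup 55.64.1.112: bits 0011011101000 walk d0:H1→d1:-→d2:-→d3:-→d4:-→d5:-→d6:-→d7:-→d8:-→d9:-→d10:-→d11:-→d12:H2→d13:- -> H2
  lookup 26.0.0.0: bits 00011010 walk d0:H1→d1:-→d2:-→d3:-→d4:-→d5:-→d6:-→d7:-→d8:H0 -> H0

== LOOKUPS ==
["H0","H0","H0","H0","H0","H1","H1","H2","H0"]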